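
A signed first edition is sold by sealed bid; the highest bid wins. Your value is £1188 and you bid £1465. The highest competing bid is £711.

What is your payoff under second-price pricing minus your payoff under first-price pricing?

£754

You have the highest bid, so you win under either rule.
Second-price: pay £711 → payoff £477.
First-price: pay your own bid £1465 → payoff −£277.
Difference = £477 − (−£277) = £754.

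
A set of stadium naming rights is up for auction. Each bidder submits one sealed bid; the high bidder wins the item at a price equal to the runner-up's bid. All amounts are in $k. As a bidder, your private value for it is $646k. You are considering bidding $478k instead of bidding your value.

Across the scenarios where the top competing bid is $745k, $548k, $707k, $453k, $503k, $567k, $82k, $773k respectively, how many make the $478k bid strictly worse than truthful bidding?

3

The deviation hurts exactly when the highest competing bid lies strictly between $478k and $646k — underbidding then forfeits a profitable win.
$745k: above both → same outcome either way.
$548k: inside the interval → strictly worse (loss $98k).
$707k: above both → same outcome either way.
$453k: below both → same outcome either way.
$503k: inside the interval → strictly worse (loss $143k).
$567k: inside the interval → strictly worse (loss $79k).
$82k: below both → same outcome either way.
$773k: above both → same outcome either way.
Count: 3.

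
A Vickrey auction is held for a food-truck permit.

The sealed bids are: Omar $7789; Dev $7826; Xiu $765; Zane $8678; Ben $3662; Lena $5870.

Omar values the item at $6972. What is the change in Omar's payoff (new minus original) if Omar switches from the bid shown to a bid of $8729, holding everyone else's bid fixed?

The highest bid among the other bidders is $8678; Omar's bid doesn't change that.
Original bid $7789: Omar is not highest (top rival bid is $8678); payoff $0.
Alternative bid $8729: Omar is highest, pays the top rival bid $8678; payoff $6972 − $8678 = −$1706.
Change in payoff = −$1706 − ($0) = −$1706.

−$1706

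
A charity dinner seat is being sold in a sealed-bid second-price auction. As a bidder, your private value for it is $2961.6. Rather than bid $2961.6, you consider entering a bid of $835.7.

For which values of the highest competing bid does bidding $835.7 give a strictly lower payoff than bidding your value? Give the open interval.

If the competing bid is below $835.7, both bids win at the same price — no difference.
If it is above $2961.6, both bids lose — no difference.
If it lies strictly between $835.7 and $2961.6, bidding your value wins at a price below your value (positive payoff) while bidding $835.7 loses (payoff 0).
So the deviation strictly hurts on the open interval ($835.7, $2961.6).

($835.7, $2961.6)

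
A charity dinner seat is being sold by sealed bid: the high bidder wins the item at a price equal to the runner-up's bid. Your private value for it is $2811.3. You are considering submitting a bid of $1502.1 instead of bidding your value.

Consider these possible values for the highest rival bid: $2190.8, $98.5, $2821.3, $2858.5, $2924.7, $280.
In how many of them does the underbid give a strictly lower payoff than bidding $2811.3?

The deviation hurts exactly when the highest competing bid lies strictly between $1502.1 and $2811.3 — underbidding then forfeits a profitable win.
$2190.8: inside the interval → strictly worse (loss $620.5).
$98.5: below both → same outcome either way.
$2821.3: above both → same outcome either way.
$2858.5: above both → same outcome either way.
$2924.7: above both → same outcome either way.
$280: below both → same outcome either way.
Count: 1.

1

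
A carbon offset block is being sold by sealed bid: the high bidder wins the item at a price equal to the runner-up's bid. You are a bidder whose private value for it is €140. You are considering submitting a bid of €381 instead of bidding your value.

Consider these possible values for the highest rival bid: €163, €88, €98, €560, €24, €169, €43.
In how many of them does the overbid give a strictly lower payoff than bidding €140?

2

The deviation hurts exactly when the highest competing bid lies strictly between €140 and €381 — overbidding then wins at a price above your value.
€163: inside the interval → strictly worse (loss €23).
€88: below both → same outcome either way.
€98: below both → same outcome either way.
€560: above both → same outcome either way.
€24: below both → same outcome either way.
€169: inside the interval → strictly worse (loss €29).
€43: below both → same outcome either way.
Count: 2.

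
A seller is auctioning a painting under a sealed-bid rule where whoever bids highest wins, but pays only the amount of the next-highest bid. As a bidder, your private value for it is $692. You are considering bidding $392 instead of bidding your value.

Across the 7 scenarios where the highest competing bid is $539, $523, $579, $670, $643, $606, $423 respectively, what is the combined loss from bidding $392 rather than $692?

The deviation costs you only when the competing bid falls strictly between $392 and $692; elsewhere both bids give the same outcome.
$539: truthful payoff $153, deviation payoff $0 → loss $153.
$523: truthful payoff $169, deviation payoff $0 → loss $169.
$579: truthful payoff $113, deviation payoff $0 → loss $113.
$670: truthful payoff $22, deviation payoff $0 → loss $22.
$643: truthful payoff $49, deviation payoff $0 → loss $49.
$606: truthful payoff $86, deviation payoff $0 → loss $86.
$423: truthful payoff $269, deviation payoff $0 → loss $269.
Total loss = $153 + $169 + $113 + $22 + $49 + $86 + $269 = $861.

$861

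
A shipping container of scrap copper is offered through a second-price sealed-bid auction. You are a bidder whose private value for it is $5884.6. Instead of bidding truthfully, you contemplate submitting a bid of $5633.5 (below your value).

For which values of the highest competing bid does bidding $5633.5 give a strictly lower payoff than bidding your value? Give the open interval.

If the competing bid is below $5633.5, both bids win at the same price — no difference.
If it is above $5884.6, both bids lose — no difference.
If it lies strictly between $5633.5 and $5884.6, bidding your value wins at a price below your value (positive payoff) while bidding $5633.5 loses (payoff 0).
So the deviation strictly hurts on the open interval ($5633.5, $5884.6).
Because the price is fixed by the runner-up's bid, deviating from your value can only change a good outcome into a bad one — never the reverse.

($5633.5, $5884.6)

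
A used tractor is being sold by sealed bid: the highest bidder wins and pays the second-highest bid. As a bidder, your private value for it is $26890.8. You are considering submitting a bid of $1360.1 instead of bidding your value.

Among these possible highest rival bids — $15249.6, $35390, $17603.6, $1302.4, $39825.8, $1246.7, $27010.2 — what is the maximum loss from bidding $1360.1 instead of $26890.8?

$11641.2

$15249.6: truthful gives $11641.2, deviation gives $0 → loss $11641.2.
$35390: same outcome either way → loss $0.
$17603.6: truthful gives $9287.2, deviation gives $0 → loss $9287.2.
$1302.4: same outcome either way → loss $0.
$39825.8: same outcome either way → loss $0.
$1246.7: same outcome either way → loss $0.
$27010.2: same outcome either way → loss $0.
Maximum loss: $11641.2.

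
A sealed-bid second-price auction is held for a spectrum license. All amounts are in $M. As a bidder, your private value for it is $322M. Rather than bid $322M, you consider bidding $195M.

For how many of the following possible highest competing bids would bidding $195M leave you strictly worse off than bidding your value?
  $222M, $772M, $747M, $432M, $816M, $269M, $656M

2

The deviation hurts exactly when the highest competing bid lies strictly between $195M and $322M — underbidding then forfeits a profitable win.
$222M: inside the interval → strictly worse (loss $100M).
$772M: above both → same outcome either way.
$747M: above both → same outcome either way.
$432M: above both → same outcome either way.
$816M: above both → same outcome either way.
$269M: inside the interval → strictly worse (loss $53M).
$656M: above both → same outcome either way.
Count: 2.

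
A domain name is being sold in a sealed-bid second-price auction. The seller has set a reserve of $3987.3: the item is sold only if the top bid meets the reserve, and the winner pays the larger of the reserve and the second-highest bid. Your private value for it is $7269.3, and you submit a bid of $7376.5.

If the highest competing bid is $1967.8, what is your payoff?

$3282

Your bid $7376.5 is the highest and exceeds the reserve.
Price = max(second-highest bid, reserve) = max($1967.8, $3987.3) = $3987.3.
Payoff = $7269.3 − $3987.3 = $3282.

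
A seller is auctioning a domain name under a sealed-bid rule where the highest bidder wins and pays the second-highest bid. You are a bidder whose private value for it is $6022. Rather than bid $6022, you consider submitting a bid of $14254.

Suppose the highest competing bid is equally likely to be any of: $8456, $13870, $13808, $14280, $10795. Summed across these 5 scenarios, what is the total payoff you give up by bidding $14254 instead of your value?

The deviation costs you only when the competing bid falls strictly between $6022 and $14254; elsewhere both bids give the same outcome.
$8456: truthful payoff $0, deviation payoff −$2434 → loss $2434.
$13870: truthful payoff $0, deviation payoff −$7848 → loss $7848.
$13808: truthful payoff $0, deviation payoff −$7786 → loss $7786.
$14280: outcomes coincide → loss $0.
$10795: truthful payoff $0, deviation payoff −$4773 → loss $4773.
Total loss = $2434 + $7848 + $7786 + $4773 = $22841.
Truthful bidding weakly dominates here: raising your bid can only win items priced above your value, and lowering it can only forfeit items priced below.

$22841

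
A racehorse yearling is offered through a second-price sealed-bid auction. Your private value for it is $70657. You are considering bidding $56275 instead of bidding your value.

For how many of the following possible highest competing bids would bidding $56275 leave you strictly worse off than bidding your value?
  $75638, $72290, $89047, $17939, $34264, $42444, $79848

The deviation hurts exactly when the highest competing bid lies strictly between $56275 and $70657 — underbidding then forfeits a profitable win.
$75638: above both → same outcome either way.
$72290: above both → same outcome either way.
$89047: above both → same outcome either way.
$17939: below both → same outcome either way.
$34264: below both → same outcome either way.
$42444: below both → same outcome either way.
$79848: above both → same outcome either way.
Count: 0.

0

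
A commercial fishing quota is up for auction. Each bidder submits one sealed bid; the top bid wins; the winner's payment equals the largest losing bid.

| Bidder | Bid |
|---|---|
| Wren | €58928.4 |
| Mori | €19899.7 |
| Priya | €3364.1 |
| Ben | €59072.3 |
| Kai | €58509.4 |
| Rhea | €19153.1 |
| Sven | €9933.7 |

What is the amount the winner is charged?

Highest bid: Ben at €59072.3, so Ben wins.
Second-highest bid: Wren at €58928.4 — that is the price the winner pays.

€58928.4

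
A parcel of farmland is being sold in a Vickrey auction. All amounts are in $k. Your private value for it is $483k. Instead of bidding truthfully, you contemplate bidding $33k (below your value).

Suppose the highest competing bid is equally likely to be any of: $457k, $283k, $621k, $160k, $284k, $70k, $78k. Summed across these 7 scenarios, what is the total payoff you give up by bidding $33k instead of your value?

$1566k

The deviation costs you only when the competing bid falls strictly between $33k and $483k; elsewhere both bids give the same outcome.
$457k: truthful payoff $26k, deviation payoff $0k → loss $26k.
$283k: truthful payoff $200k, deviation payoff $0k → loss $200k.
$621k: outcomes coincide → loss $0k.
$160k: truthful payoff $323k, deviation payoff $0k → loss $323k.
$284k: truthful payoff $199k, deviation payoff $0k → loss $199k.
$70k: truthful payoff $413k, deviation payoff $0k → loss $413k.
$78k: truthful payoff $405k, deviation payoff $0k → loss $405k.
Total loss = $26k + $200k + $323k + $199k + $413k + $405k = $1566k.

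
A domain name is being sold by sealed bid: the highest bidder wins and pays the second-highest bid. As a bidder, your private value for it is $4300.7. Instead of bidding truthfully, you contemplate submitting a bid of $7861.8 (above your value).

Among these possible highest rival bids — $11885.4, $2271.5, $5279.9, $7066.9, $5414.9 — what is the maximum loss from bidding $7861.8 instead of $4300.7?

$2766.2

$11885.4: same outcome either way → loss $0.
$2271.5: same outcome either way → loss $0.
$5279.9: truthful gives $0, deviation gives −$979.2 → loss $979.2.
$7066.9: truthful gives $0, deviation gives −$2766.2 → loss $2766.2.
$5414.9: truthful gives $0, deviation gives −$1114.2 → loss $1114.2.
Maximum loss: $2766.2.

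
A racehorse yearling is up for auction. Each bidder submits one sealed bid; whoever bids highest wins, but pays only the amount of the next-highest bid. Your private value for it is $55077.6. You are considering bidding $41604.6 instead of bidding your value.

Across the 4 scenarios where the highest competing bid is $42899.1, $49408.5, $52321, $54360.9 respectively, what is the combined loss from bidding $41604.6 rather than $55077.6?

$21320.9

The deviation costs you only when the competing bid falls strictly between $41604.6 and $55077.6; elsewhere both bids give the same outcome.
$42899.1: truthful payoff $12178.5, deviation payoff $0 → loss $12178.5.
$49408.5: truthful payoff $5669.1, deviation payoff $0 → loss $5669.1.
$52321: truthful payoff $2756.6, deviation payoff $0 → loss $2756.6.
$54360.9: truthful payoff $716.7, deviation payoff $0 → loss $716.7.
Total loss = $12178.5 + $5669.1 + $2756.6 + $716.7 = $21320.9.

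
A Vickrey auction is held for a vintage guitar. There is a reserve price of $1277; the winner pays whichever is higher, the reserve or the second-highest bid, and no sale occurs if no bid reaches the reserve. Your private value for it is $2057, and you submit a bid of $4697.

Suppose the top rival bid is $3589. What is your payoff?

Your bid $4697 is the highest and exceeds the reserve.
Price = max(second-highest bid, reserve) = max($3589, $1277) = $3589.
Payoff = $2057 − $3589 = −$1532.

−$1532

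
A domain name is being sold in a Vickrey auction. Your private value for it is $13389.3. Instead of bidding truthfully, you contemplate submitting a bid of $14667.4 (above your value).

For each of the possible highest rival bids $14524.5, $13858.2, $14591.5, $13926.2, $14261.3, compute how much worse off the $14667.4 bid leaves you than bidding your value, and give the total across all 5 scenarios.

$4215.2

The deviation costs you only when the competing bid falls strictly between $13389.3 and $14667.4; elsewhere both bids give the same outcome.
$14524.5: truthful payoff $0, deviation payoff −$1135.2 → loss $1135.2.
$13858.2: truthful payoff $0, deviation payoff −$468.9 → loss $468.9.
$14591.5: truthful payoff $0, deviation payoff −$1202.2 → loss $1202.2.
$13926.2: truthful payoff $0, deviation payoff −$536.9 → loss $536.9.
$14261.3: truthful payoff $0, deviation payoff −$872 → loss $872.
Total loss = $1135.2 + $468.9 + $1202.2 + $536.9 + $872 = $4215.2.
Truthful bidding weakly dominates here: raising your bid can only win items priced above your value, and lowering it can only forfeit items priced below.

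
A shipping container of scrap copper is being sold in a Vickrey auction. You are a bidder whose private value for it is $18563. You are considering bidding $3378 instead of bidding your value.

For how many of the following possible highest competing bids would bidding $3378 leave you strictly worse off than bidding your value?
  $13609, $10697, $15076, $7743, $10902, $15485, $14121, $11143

8

The deviation hurts exactly when the highest competing bid lies strictly between $3378 and $18563 — underbidding then forfeits a profitable win.
$13609: inside the interval → strictly worse (loss $4954).
$10697: inside the interval → strictly worse (loss $7866).
$15076: inside the interval → strictly worse (loss $3487).
$7743: inside the interval → strictly worse (loss $10820).
$10902: inside the interval → strictly worse (loss $7661).
$15485: inside the interval → strictly worse (loss $3078).
$14121: inside the interval → strictly worse (loss $4442).
$11143: inside the interval → strictly worse (loss $7420).
Count: 8.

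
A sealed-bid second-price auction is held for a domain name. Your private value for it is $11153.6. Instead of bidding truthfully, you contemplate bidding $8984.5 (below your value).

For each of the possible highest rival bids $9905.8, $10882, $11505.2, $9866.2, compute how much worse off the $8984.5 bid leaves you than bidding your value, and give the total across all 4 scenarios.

$2806.8

The deviation costs you only when the competing bid falls strictly between $8984.5 and $11153.6; elsewhere both bids give the same outcome.
$9905.8: truthful payoff $1247.8, deviation payoff $0 → loss $1247.8.
$10882: truthful payoff $271.6, deviation payoff $0 → loss $271.6.
$11505.2: outcomes coincide → loss $0.
$9866.2: truthful payoff $1287.4, deviation payoff $0 → loss $1287.4.
Total loss = $1247.8 + $271.6 + $1287.4 = $2806.8.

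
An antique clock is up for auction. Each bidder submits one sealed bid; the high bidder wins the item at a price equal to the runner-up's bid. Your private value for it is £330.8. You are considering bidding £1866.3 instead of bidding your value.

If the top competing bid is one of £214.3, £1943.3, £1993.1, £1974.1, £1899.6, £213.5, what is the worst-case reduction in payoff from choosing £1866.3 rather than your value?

£0

£214.3: same outcome either way → loss £0.
£1943.3: same outcome either way → loss £0.
£1993.1: same outcome either way → loss £0.
£1974.1: same outcome either way → loss £0.
£1899.6: same outcome either way → loss £0.
£213.5: same outcome either way → loss £0.
Maximum loss: £0.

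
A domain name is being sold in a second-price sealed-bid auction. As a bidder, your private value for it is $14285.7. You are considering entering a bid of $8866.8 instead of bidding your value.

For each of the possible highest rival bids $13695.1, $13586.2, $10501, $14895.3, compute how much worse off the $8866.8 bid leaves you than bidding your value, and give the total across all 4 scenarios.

The deviation costs you only when the competing bid falls strictly between $8866.8 and $14285.7; elsewhere both bids give the same outcome.
$13695.1: truthful payoff $590.6, deviation payoff $0 → loss $590.6.
$13586.2: truthful payoff $699.5, deviation payoff $0 → loss $699.5.
$10501: truthful payoff $3784.7, deviation payoff $0 → loss $3784.7.
$14895.3: outcomes coincide → loss $0.
Total loss = $590.6 + $699.5 + $3784.7 = $5074.8.

$5074.8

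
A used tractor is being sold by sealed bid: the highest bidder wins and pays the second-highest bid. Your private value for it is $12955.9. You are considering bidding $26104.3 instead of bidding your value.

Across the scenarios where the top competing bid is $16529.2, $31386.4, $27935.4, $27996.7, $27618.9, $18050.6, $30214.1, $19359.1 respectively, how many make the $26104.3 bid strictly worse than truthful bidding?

The deviation hurts exactly when the highest competing bid lies strictly between $12955.9 and $26104.3 — overbidding then wins at a price above your value.
$16529.2: inside the interval → strictly worse (loss $3573.3).
$31386.4: above both → same outcome either way.
$27935.4: above both → same outcome either way.
$27996.7: above both → same outcome either way.
$27618.9: above both → same outcome either way.
$18050.6: inside the interval → strictly worse (loss $5094.7).
$30214.1: above both → same outcome either way.
$19359.1: inside the interval → strictly worse (loss $6403.2).
Count: 3.

3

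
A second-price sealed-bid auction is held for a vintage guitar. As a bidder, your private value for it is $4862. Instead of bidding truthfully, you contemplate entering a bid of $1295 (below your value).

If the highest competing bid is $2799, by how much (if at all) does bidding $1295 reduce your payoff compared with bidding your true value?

$2063

Bidding your value $4862: you win (since $4862 > $2799) and pay $2799. Payoff $2063.
Bidding $1295: you lose. Payoff $0.
The competing bid $2799 lies between your shaded bid and your value, so underbidding forfeits an item you could have won at a profitable price.
Loss from deviating = $2063 − ($0) = $2063.
In a second-price auction your bid sets only whether you win, not what you pay, so bidding your true value is weakly dominant.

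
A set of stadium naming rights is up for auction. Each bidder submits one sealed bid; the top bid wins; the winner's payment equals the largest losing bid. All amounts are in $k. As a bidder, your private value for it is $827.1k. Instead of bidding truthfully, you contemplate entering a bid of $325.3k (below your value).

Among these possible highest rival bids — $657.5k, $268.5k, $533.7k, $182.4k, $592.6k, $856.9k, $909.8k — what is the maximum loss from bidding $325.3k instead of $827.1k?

$657.5k: truthful gives $169.6k, deviation gives $0k → loss $169.6k.
$268.5k: same outcome either way → loss $0k.
$533.7k: truthful gives $293.4k, deviation gives $0k → loss $293.4k.
$182.4k: same outcome either way → loss $0k.
$592.6k: truthful gives $234.5k, deviation gives $0k → loss $234.5k.
$856.9k: same outcome either way → loss $0k.
$909.8k: same outcome either way → loss $0k.
Maximum loss: $293.4k.

$293.4k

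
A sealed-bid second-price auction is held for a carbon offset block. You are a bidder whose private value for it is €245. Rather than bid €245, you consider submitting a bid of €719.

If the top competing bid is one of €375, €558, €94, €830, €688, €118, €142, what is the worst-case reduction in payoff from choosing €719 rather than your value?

€375: truthful gives €0, deviation gives −€130 → loss €130.
€558: truthful gives €0, deviation gives −€313 → loss €313.
€94: same outcome either way → loss €0.
€830: same outcome either way → loss €0.
€688: truthful gives €0, deviation gives −€443 → loss €443.
€118: same outcome either way → loss €0.
€142: same outcome either way → loss €0.
Maximum loss: €443.

€443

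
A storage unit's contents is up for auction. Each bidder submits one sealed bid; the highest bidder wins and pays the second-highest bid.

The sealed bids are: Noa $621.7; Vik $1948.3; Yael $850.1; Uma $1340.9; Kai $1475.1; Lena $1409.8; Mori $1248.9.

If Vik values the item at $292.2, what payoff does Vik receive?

−$1182.9

Highest bid: Vik at $1948.3, so Vik wins.
Second-highest bid: Kai at $1475.1 — that is the price the winner pays.
Vik's payoff = value − price = $292.2 − $1475.1 = −$1182.9.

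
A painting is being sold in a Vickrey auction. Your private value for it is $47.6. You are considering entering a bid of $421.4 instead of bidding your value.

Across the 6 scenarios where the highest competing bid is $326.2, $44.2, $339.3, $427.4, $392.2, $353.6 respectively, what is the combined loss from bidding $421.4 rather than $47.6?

$1220.9

The deviation costs you only when the competing bid falls strictly between $47.6 and $421.4; elsewhere both bids give the same outcome.
$326.2: truthful payoff $0, deviation payoff −$278.6 → loss $278.6.
$44.2: outcomes coincide → loss $0.
$339.3: truthful payoff $0, deviation payoff −$291.7 → loss $291.7.
$427.4: outcomes coincide → loss $0.
$392.2: truthful payoff $0, deviation payoff −$344.6 → loss $344.6.
$353.6: truthful payoff $0, deviation payoff −$306 → loss $306.
Total loss = $278.6 + $291.7 + $344.6 + $306 = $1220.9.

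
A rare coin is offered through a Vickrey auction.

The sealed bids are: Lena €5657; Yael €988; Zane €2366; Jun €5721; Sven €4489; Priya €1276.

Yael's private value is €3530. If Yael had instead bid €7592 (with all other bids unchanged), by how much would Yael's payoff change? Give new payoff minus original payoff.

−€2191

The highest bid among the other bidders is €5721; Yael's bid doesn't change that.
Original bid €988: Yael is not highest (top rival bid is €5721); payoff €0.
Alternative bid €7592: Yael is highest, pays the top rival bid €5721; payoff €3530 − €5721 = −€2191.
Change in payoff = −€2191 − (€0) = −€2191.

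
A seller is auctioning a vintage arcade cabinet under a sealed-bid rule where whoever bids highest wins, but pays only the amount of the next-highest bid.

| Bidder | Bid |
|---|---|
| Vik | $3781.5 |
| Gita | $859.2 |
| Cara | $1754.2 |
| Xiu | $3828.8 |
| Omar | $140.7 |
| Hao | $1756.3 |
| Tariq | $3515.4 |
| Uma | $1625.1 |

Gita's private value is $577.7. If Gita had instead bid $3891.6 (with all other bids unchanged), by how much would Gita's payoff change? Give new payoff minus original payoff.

−$3251.1

The highest bid among the other bidders is $3828.8; Gita's bid doesn't change that.
Original bid $859.2: Gita is not highest (top rival bid is $3828.8); payoff $0.
Alternative bid $3891.6: Gita is highest, pays the top rival bid $3828.8; payoff $577.7 − $3828.8 = −$3251.1.
Change in payoff = −$3251.1 − ($0) = −$3251.1.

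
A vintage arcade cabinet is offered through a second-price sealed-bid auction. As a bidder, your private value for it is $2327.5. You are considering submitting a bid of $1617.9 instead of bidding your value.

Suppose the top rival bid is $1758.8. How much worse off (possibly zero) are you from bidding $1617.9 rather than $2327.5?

$568.7

Bidding your value $2327.5: you win (since $2327.5 > $1758.8) and pay $1758.8. Payoff $568.7.
Bidding $1617.9: you lose. Payoff $0.
The competing bid $1758.8 lies between your shaded bid and your value, so underbidding forfeits an item you could have won at a profitable price.
Loss from deviating = $568.7 − ($0) = $568.7.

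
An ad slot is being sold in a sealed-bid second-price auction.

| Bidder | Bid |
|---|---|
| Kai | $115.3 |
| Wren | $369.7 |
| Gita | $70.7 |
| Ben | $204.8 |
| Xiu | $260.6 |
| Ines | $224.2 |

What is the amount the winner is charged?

Highest bid: Wren at $369.7, so Wren wins.
Second-highest bid: Xiu at $260.6 — that is the price the winner pays.

$260.6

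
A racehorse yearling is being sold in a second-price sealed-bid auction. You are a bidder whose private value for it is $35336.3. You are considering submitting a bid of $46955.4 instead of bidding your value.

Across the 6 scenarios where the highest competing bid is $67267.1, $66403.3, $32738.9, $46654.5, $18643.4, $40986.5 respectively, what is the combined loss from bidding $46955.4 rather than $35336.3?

$16968.4

The deviation costs you only when the competing bid falls strictly between $35336.3 and $46955.4; elsewhere both bids give the same outcome.
$67267.1: outcomes coincide → loss $0.
$66403.3: outcomes coincide → loss $0.
$32738.9: outcomes coincide → loss $0.
$46654.5: truthful payoff $0, deviation payoff −$11318.2 → loss $11318.2.
$18643.4: outcomes coincide → loss $0.
$40986.5: truthful payoff $0, deviation payoff −$5650.2 → loss $5650.2.
Total loss = $11318.2 + $5650.2 = $16968.4.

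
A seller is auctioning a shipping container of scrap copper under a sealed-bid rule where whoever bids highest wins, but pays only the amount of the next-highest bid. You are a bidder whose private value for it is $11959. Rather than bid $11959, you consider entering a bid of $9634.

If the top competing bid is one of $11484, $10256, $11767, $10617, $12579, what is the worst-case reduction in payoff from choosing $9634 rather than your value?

$1703

$11484: truthful gives $475, deviation gives $0 → loss $475.
$10256: truthful gives $1703, deviation gives $0 → loss $1703.
$11767: truthful gives $192, deviation gives $0 → loss $192.
$10617: truthful gives $1342, deviation gives $0 → loss $1342.
$12579: same outcome either way → loss $0.
Maximum loss: $1703.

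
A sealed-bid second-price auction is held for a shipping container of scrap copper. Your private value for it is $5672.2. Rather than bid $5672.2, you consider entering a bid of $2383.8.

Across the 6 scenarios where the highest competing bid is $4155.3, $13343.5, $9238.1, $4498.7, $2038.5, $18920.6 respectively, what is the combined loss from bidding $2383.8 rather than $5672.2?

The deviation costs you only when the competing bid falls strictly between $2383.8 and $5672.2; elsewhere both bids give the same outcome.
$4155.3: truthful payoff $1516.9, deviation payoff $0 → loss $1516.9.
$13343.5: outcomes coincide → loss $0.
$9238.1: outcomes coincide → loss $0.
$4498.7: truthful payoff $1173.5, deviation payoff $0 → loss $1173.5.
$2038.5: outcomes coincide → loss $0.
$18920.6: outcomes coincide → loss $0.
Total loss = $1516.9 + $1173.5 = $2690.4.
In a second-price auction your bid sets only whether you win, not what you pay, so bidding your true value is weakly dominant.

$2690.4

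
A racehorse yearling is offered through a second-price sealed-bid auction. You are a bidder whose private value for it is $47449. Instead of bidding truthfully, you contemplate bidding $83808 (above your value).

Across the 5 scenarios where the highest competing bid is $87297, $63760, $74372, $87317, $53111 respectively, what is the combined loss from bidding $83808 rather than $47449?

The deviation costs you only when the competing bid falls strictly between $47449 and $83808; elsewhere both bids give the same outcome.
$87297: outcomes coincide → loss $0.
$63760: truthful payoff $0, deviation payoff −$16311 → loss $16311.
$74372: truthful payoff $0, deviation payoff −$26923 → loss $26923.
$87317: outcomes coincide → loss $0.
$53111: truthful payoff $0, deviation payoff −$5662 → loss $5662.
Total loss = $16311 + $26923 + $5662 = $48896.

$48896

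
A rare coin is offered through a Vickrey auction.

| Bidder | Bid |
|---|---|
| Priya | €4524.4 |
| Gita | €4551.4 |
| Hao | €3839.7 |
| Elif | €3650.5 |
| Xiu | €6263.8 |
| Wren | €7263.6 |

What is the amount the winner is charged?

Highest bid: Wren at €7263.6, so Wren wins.
Second-highest bid: Xiu at €6263.8 — that is the price the winner pays.

€6263.8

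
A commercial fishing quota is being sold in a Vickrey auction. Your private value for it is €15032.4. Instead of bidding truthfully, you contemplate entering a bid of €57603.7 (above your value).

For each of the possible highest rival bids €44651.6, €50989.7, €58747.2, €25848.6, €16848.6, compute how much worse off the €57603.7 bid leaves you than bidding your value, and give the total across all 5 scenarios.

€78208.9

The deviation costs you only when the competing bid falls strictly between €15032.4 and €57603.7; elsewhere both bids give the same outcome.
€44651.6: truthful payoff €0, deviation payoff −€29619.2 → loss €29619.2.
€50989.7: truthful payoff €0, deviation payoff −€35957.3 → loss €35957.3.
€58747.2: outcomes coincide → loss €0.
€25848.6: truthful payoff €0, deviation payoff −€10816.2 → loss €10816.2.
€16848.6: truthful payoff €0, deviation payoff −€1816.2 → loss €1816.2.
Total loss = €29619.2 + €35957.3 + €10816.2 + €1816.2 = €78208.9.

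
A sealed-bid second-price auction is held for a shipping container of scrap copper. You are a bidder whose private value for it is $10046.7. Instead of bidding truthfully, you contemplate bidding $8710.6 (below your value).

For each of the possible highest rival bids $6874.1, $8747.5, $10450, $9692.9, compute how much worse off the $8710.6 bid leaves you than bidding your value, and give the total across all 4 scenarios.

$1653

The deviation costs you only when the competing bid falls strictly between $8710.6 and $10046.7; elsewhere both bids give the same outcome.
$6874.1: outcomes coincide → loss $0.
$8747.5: truthful payoff $1299.2, deviation payoff $0 → loss $1299.2.
$10450: outcomes coincide → loss $0.
$9692.9: truthful payoff $353.8, deviation payoff $0 → loss $353.8.
Total loss = $1299.2 + $353.8 = $1653.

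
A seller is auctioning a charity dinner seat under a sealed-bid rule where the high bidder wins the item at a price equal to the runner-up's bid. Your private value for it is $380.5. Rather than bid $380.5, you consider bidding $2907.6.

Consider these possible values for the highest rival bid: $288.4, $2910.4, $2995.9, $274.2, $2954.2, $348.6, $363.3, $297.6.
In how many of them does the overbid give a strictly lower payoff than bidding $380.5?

0

The deviation hurts exactly when the highest competing bid lies strictly between $380.5 and $2907.6 — overbidding then wins at a price above your value.
$288.4: below both → same outcome either way.
$2910.4: above both → same outcome either way.
$2995.9: above both → same outcome either way.
$274.2: below both → same outcome either way.
$2954.2: above both → same outcome either way.
$348.6: below both → same outcome either way.
$363.3: below both → same outcome either way.
$297.6: below both → same outcome either way.
Count: 0.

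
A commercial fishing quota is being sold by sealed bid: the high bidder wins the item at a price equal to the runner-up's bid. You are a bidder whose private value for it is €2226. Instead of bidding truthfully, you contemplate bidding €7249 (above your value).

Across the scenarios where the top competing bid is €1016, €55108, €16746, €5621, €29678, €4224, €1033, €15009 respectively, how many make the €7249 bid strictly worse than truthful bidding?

The deviation hurts exactly when the highest competing bid lies strictly between €2226 and €7249 — overbidding then wins at a price above your value.
€1016: below both → same outcome either way.
€55108: above both → same outcome either way.
€16746: above both → same outcome either way.
€5621: inside the interval → strictly worse (loss €3395).
€29678: above both → same outcome either way.
€4224: inside the interval → strictly worse (loss €1998).
€1033: below both → same outcome either way.
€15009: above both → same outcome either way.
Count: 2.

2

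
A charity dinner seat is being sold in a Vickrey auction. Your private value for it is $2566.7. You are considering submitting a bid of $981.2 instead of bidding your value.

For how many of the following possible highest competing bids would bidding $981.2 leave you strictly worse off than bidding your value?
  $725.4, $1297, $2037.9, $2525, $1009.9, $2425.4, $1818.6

The deviation hurts exactly when the highest competing bid lies strictly between $981.2 and $2566.7 — underbidding then forfeits a profitable win.
$725.4: below both → same outcome either way.
$1297: inside the interval → strictly worse (loss $1269.7).
$2037.9: inside the interval → strictly worse (loss $528.8).
$2525: inside the interval → strictly worse (loss $41.7).
$1009.9: inside the interval → strictly worse (loss $1556.8).
$2425.4: inside the interval → strictly worse (loss $141.3).
$1818.6: inside the interval → strictly worse (loss $748.1).
Count: 6.

6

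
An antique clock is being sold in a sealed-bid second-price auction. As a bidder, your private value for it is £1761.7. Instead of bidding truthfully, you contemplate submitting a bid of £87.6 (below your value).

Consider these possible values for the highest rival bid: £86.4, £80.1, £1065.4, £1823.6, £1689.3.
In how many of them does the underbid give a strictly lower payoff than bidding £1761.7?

The deviation hurts exactly when the highest competing bid lies strictly between £87.6 and £1761.7 — underbidding then forfeits a profitable win.
£86.4: below both → same outcome either way.
£80.1: below both → same outcome either way.
£1065.4: inside the interval → strictly worse (loss £696.3).
£1823.6: above both → same outcome either way.
£1689.3: inside the interval → strictly worse (loss £72.4).
Count: 2.

2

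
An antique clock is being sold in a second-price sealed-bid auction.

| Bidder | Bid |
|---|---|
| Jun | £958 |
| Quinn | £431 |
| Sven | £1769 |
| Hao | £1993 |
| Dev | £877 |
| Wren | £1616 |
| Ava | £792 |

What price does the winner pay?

£1769

Highest bid: Hao at £1993, so Hao wins.
Second-highest bid: Sven at £1769 — that is the price the winner pays.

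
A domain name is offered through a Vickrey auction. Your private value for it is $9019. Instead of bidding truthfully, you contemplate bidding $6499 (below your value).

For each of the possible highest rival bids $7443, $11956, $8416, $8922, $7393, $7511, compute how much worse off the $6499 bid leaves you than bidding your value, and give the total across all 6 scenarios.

$5410

The deviation costs you only when the competing bid falls strictly between $6499 and $9019; elsewhere both bids give the same outcome.
$7443: truthful payoff $1576, deviation payoff $0 → loss $1576.
$11956: outcomes coincide → loss $0.
$8416: truthful payoff $603, deviation payoff $0 → loss $603.
$8922: truthful payoff $97, deviation payoff $0 → loss $97.
$7393: truthful payoff $1626, deviation payoff $0 → loss $1626.
$7511: truthful payoff $1508, deviation payoff $0 → loss $1508.
Total loss = $1576 + $603 + $97 + $1626 + $1508 = $5410.
Truthful bidding weakly dominates here: raising your bid can only win items priced above your value, and lowering it can only forfeit items priced below.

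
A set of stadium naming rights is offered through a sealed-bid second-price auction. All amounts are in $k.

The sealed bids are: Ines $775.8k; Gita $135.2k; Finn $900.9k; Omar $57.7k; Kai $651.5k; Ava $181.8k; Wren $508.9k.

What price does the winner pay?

$775.8k

Highest bid: Finn at $900.9k, so Finn wins.
Second-highest bid: Ines at $775.8k — that is the price the winner pays.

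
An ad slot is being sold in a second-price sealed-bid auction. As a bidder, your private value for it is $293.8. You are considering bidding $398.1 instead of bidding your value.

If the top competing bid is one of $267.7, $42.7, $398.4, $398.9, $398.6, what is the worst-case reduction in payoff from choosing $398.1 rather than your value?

$267.7: same outcome either way → loss $0.
$42.7: same outcome either way → loss $0.
$398.4: same outcome either way → loss $0.
$398.9: same outcome either way → loss $0.
$398.6: same outcome either way → loss $0.
Maximum loss: $0.

$0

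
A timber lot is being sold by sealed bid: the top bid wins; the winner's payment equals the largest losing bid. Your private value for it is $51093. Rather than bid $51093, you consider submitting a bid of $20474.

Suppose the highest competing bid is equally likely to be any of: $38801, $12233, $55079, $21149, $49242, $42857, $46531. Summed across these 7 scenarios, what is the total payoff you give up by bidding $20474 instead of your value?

$56885

The deviation costs you only when the competing bid falls strictly between $20474 and $51093; elsewhere both bids give the same outcome.
$38801: truthful payoff $12292, deviation payoff $0 → loss $12292.
$12233: outcomes coincide → loss $0.
$55079: outcomes coincide → loss $0.
$21149: truthful payoff $29944, deviation payoff $0 → loss $29944.
$49242: truthful payoff $1851, deviation payoff $0 → loss $1851.
$42857: truthful payoff $8236, deviation payoff $0 → loss $8236.
$46531: truthful payoff $4562, deviation payoff $0 → loss $4562.
Total loss = $12292 + $29944 + $1851 + $8236 + $4562 = $56885.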